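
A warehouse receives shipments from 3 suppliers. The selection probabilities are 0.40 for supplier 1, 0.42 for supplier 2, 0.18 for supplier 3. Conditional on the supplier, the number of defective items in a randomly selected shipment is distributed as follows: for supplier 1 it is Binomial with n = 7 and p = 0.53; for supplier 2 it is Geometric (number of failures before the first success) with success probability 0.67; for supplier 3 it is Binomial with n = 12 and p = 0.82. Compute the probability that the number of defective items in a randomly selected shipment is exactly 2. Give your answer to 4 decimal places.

0.0848

Conditional on each supplier, P(X = 2): 1: 0.135288; 2: 0.072963; 3: 1.58452e-06.
By total probability, P(X = 2) = 0.4·0.135288 + 0.42·0.072963 + 0.18·1.58452e-06 = 0.0847601.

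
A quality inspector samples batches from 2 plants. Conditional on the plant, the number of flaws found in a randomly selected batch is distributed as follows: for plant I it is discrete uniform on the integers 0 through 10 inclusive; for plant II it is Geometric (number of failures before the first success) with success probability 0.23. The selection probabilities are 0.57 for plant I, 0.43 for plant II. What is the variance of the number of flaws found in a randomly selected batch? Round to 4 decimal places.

12.6280

Per component, I: μ=5, E[X²]=35; II: μ=3.34783, E[X²]=25.7637.
E[X] = 0.57·5 + 0.43·3.34783 = 4.28957.
E[X²] = 0.57·35 + 0.43·25.7637 = 31.0284.
Var(X) = E[X²] − (E[X])² = 31.0284 − 18.4004 = 12.628.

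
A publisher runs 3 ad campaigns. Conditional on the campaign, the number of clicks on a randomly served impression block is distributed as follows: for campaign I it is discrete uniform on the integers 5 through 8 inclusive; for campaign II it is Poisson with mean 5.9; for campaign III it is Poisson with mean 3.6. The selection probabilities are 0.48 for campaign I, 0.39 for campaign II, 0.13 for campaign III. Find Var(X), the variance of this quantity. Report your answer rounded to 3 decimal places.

4.229

Per component, I: μ=6.5, E[X²]=43.5; II: μ=5.9, E[X²]=40.71; III: μ=3.6, E[X²]=16.56.
E[X] = 0.48·6.5 + 0.39·5.9 + 0.13·3.6 = 5.889.
E[X²] = 0.48·43.5 + 0.39·40.71 + 0.13·16.56 = 38.9097.
Var(X) = E[X²] − (E[X])² = 38.9097 − 34.6803 = 4.22938.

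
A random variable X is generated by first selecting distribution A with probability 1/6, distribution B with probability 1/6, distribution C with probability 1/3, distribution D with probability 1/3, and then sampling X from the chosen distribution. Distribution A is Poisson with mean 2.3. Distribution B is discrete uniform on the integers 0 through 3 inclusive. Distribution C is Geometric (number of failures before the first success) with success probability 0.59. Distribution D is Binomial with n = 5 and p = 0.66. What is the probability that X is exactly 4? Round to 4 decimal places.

Conditional on each component, P(X = 4): A: 0.116902; B: 0; C: 0.016672; D: 0.322571.
By total probability, P(X = 4) = 0.166667·0.116902 + 0.166667·0 + 0.333333·0.016672 + 0.333333·0.322571 = 0.132565.

0.1326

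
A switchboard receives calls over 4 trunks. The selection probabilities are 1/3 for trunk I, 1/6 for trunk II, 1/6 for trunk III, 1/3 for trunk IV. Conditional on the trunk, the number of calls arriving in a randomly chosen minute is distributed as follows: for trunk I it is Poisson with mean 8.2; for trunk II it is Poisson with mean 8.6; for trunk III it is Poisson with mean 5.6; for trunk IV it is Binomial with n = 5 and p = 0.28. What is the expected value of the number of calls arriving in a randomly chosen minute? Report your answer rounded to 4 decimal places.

Component means — I: 8.2; II: 8.6; III: 5.6; IV: 1.4.
E[X] = 0.333333·8.2 + 0.166667·8.6 + 0.166667·5.6 + 0.333333·1.4 = 5.56667.

5.5667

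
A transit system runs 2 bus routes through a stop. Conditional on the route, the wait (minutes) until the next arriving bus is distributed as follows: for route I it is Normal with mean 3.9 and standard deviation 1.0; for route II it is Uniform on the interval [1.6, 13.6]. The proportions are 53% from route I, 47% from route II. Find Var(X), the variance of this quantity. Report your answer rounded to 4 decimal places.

9.5802

Per component, I: μ=3.9, E[X²]=16.21; II: μ=7.6, E[X²]=69.76.
E[X] = 0.53·3.9 + 0.47·7.6 = 5.639.
E[X²] = 0.53·16.21 + 0.47·69.76 = 41.3785.
Var(X) = E[X²] − (E[X])² = 41.3785 − 31.7983 = 9.58018.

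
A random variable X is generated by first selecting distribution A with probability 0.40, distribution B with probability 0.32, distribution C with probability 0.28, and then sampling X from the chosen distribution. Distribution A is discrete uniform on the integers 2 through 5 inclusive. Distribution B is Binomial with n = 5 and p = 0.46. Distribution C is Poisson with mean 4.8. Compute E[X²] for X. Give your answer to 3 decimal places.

15.285

For each component E[X²] = Var + (mean)², giving A: 13.5; B: 6.532; C: 27.84.
Overall E[X²] = 0.4·13.5 + 0.32·6.532 + 0.28·27.84 = 15.2854.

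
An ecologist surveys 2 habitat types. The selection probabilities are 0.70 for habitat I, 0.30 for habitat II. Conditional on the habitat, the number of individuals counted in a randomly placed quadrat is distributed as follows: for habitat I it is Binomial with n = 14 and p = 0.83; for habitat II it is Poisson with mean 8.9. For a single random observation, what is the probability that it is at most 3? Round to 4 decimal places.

Conditional on each habitat, P(X ≤ 3): I: 7.50995e-07; II: 0.0227769.
By total probability, P(X ≤ 3) = 0.7·7.50995e-07 + 0.3·0.0227769 = 0.0068336.

0.0068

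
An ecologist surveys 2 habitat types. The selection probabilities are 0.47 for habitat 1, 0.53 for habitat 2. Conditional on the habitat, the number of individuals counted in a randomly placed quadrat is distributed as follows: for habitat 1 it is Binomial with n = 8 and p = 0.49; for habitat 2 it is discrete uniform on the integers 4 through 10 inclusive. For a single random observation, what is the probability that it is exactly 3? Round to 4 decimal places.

Conditional on each habitat, P(X = 3): 1: 0.227315; 2: 0.
By total probability, P(X = 3) = 0.47·0.227315 + 0.53·0 = 0.106838.

0.1068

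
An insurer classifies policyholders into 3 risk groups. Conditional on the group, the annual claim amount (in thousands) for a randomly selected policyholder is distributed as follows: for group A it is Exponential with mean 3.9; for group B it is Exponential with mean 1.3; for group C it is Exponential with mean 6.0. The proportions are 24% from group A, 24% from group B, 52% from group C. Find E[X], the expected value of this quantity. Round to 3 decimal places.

Component means — A: 3.9; B: 1.3; C: 6.
E[X] = 0.24·3.9 + 0.24·1.3 + 0.52·6 = 4.368.

4.368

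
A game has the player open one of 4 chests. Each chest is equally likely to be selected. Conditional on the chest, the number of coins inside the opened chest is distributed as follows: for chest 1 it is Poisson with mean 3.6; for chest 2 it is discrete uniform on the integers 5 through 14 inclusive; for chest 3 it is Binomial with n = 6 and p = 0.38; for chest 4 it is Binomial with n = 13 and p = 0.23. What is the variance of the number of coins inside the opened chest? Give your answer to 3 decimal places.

12.138

Per component, 1: μ=3.6, E[X²]=16.56; 2: μ=9.5, E[X²]=98.5; 3: μ=2.28, E[X²]=6.612; 4: μ=2.99, E[X²]=11.2424.
E[X] = 0.25·3.6 + 0.25·9.5 + 0.25·2.28 + 0.25·2.99 = 4.5925.
E[X²] = 0.25·16.56 + 0.25·98.5 + 0.25·6.612 + 0.25·11.2424 = 33.2286.
Var(X) = E[X²] − (E[X])² = 33.2286 − 21.0911 = 12.1375.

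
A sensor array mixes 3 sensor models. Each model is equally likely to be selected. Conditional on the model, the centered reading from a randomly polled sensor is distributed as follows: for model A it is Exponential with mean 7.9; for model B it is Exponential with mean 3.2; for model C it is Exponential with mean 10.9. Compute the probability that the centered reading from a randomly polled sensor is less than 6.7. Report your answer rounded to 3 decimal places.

Conditional on each model, P(X < 6.7): A: 0.571773; B: 0.876776; C: 0.459185.
By total probability, P(X < 6.7) = 0.333333·0.571773 + 0.333333·0.876776 + 0.333333·0.459185 = 0.635911.

0.636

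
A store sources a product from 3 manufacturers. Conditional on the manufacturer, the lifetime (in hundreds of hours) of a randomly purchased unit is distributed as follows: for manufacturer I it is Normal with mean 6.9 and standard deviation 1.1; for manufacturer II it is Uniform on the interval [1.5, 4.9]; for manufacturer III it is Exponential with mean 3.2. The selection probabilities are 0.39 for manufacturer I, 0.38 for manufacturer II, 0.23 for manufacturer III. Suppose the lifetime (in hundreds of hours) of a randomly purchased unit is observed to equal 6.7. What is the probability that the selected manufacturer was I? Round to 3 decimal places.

Likelihoods f(6.7 | ·): I: 0.356729; II: 0; III: 0.0385076.
Posterior ∝ prior × likelihood. Numerator for I: 0.39·0.356729 = 0.139124.
Normalizing constant: 0.39·0.356729 + 0.38·0 + 0.23·0.0385076 = 0.147981.
P(I | observation) = 0.139124 / 0.147981 = 0.94015.

0.940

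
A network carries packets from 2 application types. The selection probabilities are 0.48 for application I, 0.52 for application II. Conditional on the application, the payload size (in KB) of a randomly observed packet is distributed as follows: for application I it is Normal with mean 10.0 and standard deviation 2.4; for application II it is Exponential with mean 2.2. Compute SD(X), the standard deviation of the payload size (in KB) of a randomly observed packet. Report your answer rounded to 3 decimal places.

4.524

Per component, I: μ=10, E[X²]=105.76; II: μ=2.2, E[X²]=9.68.
E[X] = 0.48·10 + 0.52·2.2 = 5.944.
E[X²] = 0.48·105.76 + 0.52·9.68 = 55.7984.
Var(X) = E[X²] − (E[X])² = 55.7984 − 35.3311 = 20.4673.
SD(X) = √20.4673 = 4.52408.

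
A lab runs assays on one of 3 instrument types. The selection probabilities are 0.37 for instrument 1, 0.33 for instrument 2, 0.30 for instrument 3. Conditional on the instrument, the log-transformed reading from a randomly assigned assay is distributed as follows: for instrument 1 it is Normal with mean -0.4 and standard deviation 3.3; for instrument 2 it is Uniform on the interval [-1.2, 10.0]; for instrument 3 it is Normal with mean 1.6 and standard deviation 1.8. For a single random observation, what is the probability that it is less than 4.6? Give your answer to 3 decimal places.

Conditional on each instrument, P(X < 4.6): 1: 0.935133; 2: 0.517857; 3: 0.95221.
By total probability, P(X < 4.6) = 0.37·0.935133 + 0.33·0.517857 + 0.3·0.95221 = 0.802555.

0.803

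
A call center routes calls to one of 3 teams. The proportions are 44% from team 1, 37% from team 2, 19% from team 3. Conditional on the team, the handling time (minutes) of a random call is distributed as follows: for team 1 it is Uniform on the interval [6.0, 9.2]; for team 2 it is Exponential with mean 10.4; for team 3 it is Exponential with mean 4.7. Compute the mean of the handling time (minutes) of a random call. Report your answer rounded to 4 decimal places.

Component means — 1: 7.6; 2: 10.4; 3: 4.7.
E[X] = 0.44·7.6 + 0.37·10.4 + 0.19·4.7 = 8.085.

8.0850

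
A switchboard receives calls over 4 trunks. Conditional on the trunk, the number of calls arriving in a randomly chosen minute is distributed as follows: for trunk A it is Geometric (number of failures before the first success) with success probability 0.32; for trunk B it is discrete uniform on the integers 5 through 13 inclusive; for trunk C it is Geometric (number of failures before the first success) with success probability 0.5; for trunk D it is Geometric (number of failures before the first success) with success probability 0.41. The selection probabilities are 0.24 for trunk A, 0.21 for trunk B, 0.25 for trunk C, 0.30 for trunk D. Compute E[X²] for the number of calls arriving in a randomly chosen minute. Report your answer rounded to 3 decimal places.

For each component E[X²] = Var + (mean)², giving A: 11.1562; B: 87.6667; C: 3; D: 5.58061.
Overall E[X²] = 0.24·11.1562 + 0.21·87.6667 + 0.25·3 + 0.3·5.58061 = 23.5117.

23.512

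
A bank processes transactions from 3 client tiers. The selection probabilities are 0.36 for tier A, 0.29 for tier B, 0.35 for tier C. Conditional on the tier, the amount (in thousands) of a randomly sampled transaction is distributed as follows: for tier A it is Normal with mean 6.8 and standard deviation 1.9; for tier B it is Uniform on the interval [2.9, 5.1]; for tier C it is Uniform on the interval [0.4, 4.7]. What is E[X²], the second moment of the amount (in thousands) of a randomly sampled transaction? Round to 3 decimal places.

25.518

For each component E[X²] = Var + (mean)², giving A: 49.85; B: 16.4033; C: 8.04333.
Overall E[X²] = 0.36·49.85 + 0.29·16.4033 + 0.35·8.04333 = 25.5181.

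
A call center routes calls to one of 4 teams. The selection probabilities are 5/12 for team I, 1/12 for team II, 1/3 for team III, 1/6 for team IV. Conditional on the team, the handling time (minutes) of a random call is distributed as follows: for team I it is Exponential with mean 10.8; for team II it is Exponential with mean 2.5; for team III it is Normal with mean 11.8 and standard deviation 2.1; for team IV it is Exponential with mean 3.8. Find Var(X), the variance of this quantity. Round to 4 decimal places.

64.9127

Per component, I: μ=10.8, E[X²]=233.28; II: μ=2.5, E[X²]=12.5; III: μ=11.8, E[X²]=143.65; IV: μ=3.8, E[X²]=28.88.
E[X] = 0.416667·10.8 + 0.0833333·2.5 + 0.333333·11.8 + 0.166667·3.8 = 9.275.
E[X²] = 0.416667·233.28 + 0.0833333·12.5 + 0.333333·143.65 + 0.166667·28.88 = 150.938.
Var(X) = E[X²] − (E[X])² = 150.938 − 86.0256 = 64.9127.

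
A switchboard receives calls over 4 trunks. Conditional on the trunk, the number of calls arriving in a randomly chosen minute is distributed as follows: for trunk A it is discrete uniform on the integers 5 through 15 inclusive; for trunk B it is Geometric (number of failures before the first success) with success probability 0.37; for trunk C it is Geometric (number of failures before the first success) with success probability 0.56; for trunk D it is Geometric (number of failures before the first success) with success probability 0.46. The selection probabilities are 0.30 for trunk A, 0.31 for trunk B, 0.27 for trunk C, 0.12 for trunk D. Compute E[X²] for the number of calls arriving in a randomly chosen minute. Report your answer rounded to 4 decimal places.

36.3425

For each component E[X²] = Var + (mean)², giving A: 110; B: 7.5011; C: 2.02041; D: 3.93006.
Overall E[X²] = 0.3·110 + 0.31·7.5011 + 0.27·2.02041 + 0.12·3.93006 = 36.3425.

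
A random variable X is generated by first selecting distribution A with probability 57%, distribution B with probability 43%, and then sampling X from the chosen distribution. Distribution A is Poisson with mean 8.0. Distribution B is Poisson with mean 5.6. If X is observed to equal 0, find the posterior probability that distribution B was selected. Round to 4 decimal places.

Likelihoods P(X=0 | ·): A: 0.000335463; B: 0.00369786.
Posterior ∝ prior × likelihood. Numerator for B: 0.43·0.00369786 = 0.00159008.
Normalizing constant: 0.57·0.000335463 + 0.43·0.00369786 = 0.0017813.
P(B | observation) = 0.00159008 / 0.0017813 = 0.892655.

0.8927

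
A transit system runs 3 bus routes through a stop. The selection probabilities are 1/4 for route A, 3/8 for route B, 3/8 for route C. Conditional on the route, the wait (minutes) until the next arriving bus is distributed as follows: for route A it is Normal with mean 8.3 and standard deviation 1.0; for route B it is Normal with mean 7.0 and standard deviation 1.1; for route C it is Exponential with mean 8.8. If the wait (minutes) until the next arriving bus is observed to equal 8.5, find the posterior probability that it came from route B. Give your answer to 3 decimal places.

Likelihoods f(8.5 | ·): A: 0.391043; B: 0.14313; C: 0.0432542.
Posterior ∝ prior × likelihood. Numerator for B: 0.375·0.14313 = 0.0536738.
Normalizing constant: 0.25·0.391043 + 0.375·0.14313 + 0.375·0.0432542 = 0.167655.
P(B | observation) = 0.0536738 / 0.167655 = 0.320145.

0.320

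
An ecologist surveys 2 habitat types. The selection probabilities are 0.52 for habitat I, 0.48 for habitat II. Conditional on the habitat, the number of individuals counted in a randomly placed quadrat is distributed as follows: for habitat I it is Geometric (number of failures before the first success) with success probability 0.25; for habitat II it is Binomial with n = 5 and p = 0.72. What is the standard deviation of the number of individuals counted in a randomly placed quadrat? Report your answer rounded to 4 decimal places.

2.6103

Per component, I: μ=3, E[X²]=21; II: μ=3.6, E[X²]=13.968.
E[X] = 0.52·3 + 0.48·3.6 = 3.288.
E[X²] = 0.52·21 + 0.48·13.968 = 17.6246.
Var(X) = E[X²] − (E[X])² = 17.6246 − 10.8109 = 6.8137.
SD(X) = √6.8137 = 2.61031.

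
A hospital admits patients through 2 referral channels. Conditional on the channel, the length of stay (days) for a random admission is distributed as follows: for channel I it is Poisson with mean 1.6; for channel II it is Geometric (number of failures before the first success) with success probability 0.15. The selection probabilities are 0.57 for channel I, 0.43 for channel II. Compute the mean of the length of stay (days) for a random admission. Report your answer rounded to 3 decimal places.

Component means — I: 1.6; II: 5.66667.
E[X] = 0.57·1.6 + 0.43·5.66667 = 3.34867.

3.349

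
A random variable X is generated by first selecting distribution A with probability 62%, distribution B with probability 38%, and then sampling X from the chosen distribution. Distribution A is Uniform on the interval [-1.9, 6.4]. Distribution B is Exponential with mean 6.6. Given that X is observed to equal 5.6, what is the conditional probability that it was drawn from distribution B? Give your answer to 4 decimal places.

0.2481

Likelihoods f(5.6 | ·): A: 0.120482; B: 0.064858.
Posterior ∝ prior × likelihood. Numerator for B: 0.38·0.064858 = 0.0246461.
Normalizing constant: 0.62·0.120482 + 0.38·0.064858 = 0.0993448.
P(B | observation) = 0.0246461 / 0.0993448 = 0.248086.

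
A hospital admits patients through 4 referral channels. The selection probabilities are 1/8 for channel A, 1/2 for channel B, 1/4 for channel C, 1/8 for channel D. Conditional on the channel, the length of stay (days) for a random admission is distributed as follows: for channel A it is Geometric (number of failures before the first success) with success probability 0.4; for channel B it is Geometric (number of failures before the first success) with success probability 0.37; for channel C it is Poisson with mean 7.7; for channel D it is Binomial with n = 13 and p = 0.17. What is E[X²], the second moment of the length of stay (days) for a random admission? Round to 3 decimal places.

For each component E[X²] = Var + (mean)², giving A: 6; B: 7.5011; C: 66.99; D: 6.7184.
Overall E[X²] = 0.125·6 + 0.5·7.5011 + 0.25·66.99 + 0.125·6.7184 = 22.0878.

22.088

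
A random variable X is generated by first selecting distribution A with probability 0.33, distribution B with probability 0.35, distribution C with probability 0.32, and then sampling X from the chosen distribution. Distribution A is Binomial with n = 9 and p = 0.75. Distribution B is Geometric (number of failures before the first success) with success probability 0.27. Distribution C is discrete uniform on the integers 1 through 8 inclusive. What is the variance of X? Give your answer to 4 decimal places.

Per component, A: μ=6.75, E[X²]=47.25; B: μ=2.7037, E[X²]=17.3237; C: μ=4.5, E[X²]=25.5.
E[X] = 0.33·6.75 + 0.35·2.7037 + 0.32·4.5 = 4.6138.
E[X²] = 0.33·47.25 + 0.35·17.3237 + 0.32·25.5 = 29.8158.
Var(X) = E[X²] − (E[X])² = 29.8158 − 21.2871 = 8.52869.

8.5287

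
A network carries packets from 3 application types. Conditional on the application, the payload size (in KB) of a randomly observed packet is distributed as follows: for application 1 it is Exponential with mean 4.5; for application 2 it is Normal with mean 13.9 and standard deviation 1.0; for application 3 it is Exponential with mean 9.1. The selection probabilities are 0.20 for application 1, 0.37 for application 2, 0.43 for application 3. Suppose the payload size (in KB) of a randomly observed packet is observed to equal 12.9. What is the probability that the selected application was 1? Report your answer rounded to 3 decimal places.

Likelihoods f(12.9 | ·): 1: 0.0126418; 2: 0.241971; 3: 0.0266263.
Posterior ∝ prior × likelihood. Numerator for 1: 0.2·0.0126418 = 0.00252837.
Normalizing constant: 0.2·0.0126418 + 0.37·0.241971 + 0.43·0.0266263 = 0.103507.
P(1 | observation) = 0.00252837 / 0.103507 = 0.024427.

0.024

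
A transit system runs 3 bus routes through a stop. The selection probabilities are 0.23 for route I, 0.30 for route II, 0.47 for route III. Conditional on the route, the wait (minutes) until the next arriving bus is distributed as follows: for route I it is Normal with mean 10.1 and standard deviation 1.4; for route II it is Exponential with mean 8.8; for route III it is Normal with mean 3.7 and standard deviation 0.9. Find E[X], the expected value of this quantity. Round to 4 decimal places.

6.7020

Component means — I: 10.1; II: 8.8; III: 3.7.
E[X] = 0.23·10.1 + 0.3·8.8 + 0.47·3.7 = 6.702.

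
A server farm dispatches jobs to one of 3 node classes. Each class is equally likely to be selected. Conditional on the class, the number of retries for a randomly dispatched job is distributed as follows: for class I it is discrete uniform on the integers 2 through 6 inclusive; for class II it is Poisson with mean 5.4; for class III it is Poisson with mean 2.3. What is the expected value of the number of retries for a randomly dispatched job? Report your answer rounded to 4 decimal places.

3.9000

Component means — I: 4; II: 5.4; III: 2.3.
E[X] = 0.333333·4 + 0.333333·5.4 + 0.333333·2.3 = 3.9.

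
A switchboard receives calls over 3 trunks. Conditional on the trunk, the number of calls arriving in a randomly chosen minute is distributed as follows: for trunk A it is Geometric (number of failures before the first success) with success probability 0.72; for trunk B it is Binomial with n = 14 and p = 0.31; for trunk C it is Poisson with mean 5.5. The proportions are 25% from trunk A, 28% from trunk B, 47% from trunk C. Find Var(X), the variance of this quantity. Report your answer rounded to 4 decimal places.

7.8979

Per component, A: μ=0.388889, E[X²]=0.691358; B: μ=4.34, E[X²]=21.8302; C: μ=5.5, E[X²]=35.75.
E[X] = 0.25·0.388889 + 0.28·4.34 + 0.47·5.5 = 3.89742.
E[X²] = 0.25·0.691358 + 0.28·21.8302 + 0.47·35.75 = 23.0878.
Var(X) = E[X²] − (E[X])² = 23.0878 − 15.1899 = 7.8979.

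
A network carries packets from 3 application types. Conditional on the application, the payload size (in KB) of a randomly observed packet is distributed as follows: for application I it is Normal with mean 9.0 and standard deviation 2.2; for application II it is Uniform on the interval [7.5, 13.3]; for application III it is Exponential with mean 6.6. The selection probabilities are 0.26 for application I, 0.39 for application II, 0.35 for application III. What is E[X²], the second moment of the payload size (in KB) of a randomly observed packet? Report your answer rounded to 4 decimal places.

For each component E[X²] = Var + (mean)², giving I: 85.84; II: 110.963; III: 87.12.
Overall E[X²] = 0.26·85.84 + 0.39·110.963 + 0.35·87.12 = 96.0861.

96.0861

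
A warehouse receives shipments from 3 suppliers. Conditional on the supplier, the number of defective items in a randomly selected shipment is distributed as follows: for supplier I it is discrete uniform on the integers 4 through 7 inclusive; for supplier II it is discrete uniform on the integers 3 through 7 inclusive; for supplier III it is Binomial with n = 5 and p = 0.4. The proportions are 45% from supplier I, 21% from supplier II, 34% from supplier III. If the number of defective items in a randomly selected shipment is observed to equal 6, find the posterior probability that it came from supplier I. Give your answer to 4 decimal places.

0.7282

Likelihoods P(X=6 | ·): I: 0.25; II: 0.2; III: 0.
Posterior ∝ prior × likelihood. Numerator for I: 0.45·0.25 = 0.1125.
Normalizing constant: 0.45·0.25 + 0.21·0.2 + 0.34·0 = 0.1545.
P(I | observation) = 0.1125 / 0.1545 = 0.728155.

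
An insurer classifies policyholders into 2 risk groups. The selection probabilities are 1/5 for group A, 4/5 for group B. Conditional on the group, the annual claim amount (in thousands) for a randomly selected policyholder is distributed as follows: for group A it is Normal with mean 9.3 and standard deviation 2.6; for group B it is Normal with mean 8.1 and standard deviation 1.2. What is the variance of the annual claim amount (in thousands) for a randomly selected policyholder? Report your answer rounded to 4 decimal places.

Per component, A: μ=9.3, E[X²]=93.25; B: μ=8.1, E[X²]=67.05.
E[X] = 0.2·9.3 + 0.8·8.1 = 8.34.
E[X²] = 0.2·93.25 + 0.8·67.05 = 72.29.
Var(X) = E[X²] − (E[X])² = 72.29 − 69.5556 = 2.7344.

2.7344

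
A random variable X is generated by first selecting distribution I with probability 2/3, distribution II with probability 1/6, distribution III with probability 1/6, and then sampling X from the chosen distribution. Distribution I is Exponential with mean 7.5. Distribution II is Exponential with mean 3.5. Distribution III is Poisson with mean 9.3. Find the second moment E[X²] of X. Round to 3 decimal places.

For each component E[X²] = Var + (mean)², giving I: 112.5; II: 24.5; III: 95.79.
Overall E[X²] = 0.666667·112.5 + 0.166667·24.5 + 0.166667·95.79 = 95.0483.

95.048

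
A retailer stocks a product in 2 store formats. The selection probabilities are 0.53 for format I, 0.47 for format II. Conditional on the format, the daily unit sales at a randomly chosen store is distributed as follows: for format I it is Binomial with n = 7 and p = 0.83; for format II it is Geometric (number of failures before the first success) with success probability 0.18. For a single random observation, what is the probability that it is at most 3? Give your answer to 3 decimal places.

0.268

Conditional on each format, P(X ≤ 3): I: 0.0189131; II: 0.547878.
By total probability, P(X ≤ 3) = 0.53·0.0189131 + 0.47·0.547878 = 0.267527.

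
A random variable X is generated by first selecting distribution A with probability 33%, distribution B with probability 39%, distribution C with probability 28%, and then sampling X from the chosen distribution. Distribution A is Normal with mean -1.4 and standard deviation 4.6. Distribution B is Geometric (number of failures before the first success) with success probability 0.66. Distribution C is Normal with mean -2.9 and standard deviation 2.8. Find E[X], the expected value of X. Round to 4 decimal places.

Component means — A: -1.4; B: 0.515152; C: -2.9.
E[X] = 0.33·-1.4 + 0.39·0.515152 + 0.28·-2.9 = -1.07309.

-1.0731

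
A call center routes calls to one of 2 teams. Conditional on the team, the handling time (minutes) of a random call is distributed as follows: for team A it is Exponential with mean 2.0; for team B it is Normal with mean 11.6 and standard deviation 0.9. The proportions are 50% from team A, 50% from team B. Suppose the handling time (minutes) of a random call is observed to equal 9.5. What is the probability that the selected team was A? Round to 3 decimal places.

Likelihoods f(9.5 | ·): A: 0.00432585; B: 0.0291354.
Posterior ∝ prior × likelihood. Numerator for A: 0.5·0.00432585 = 0.00216292.
Normalizing constant: 0.5·0.00432585 + 0.5·0.0291354 = 0.0167306.
P(A | observation) = 0.00216292 / 0.0167306 = 0.129279.

0.129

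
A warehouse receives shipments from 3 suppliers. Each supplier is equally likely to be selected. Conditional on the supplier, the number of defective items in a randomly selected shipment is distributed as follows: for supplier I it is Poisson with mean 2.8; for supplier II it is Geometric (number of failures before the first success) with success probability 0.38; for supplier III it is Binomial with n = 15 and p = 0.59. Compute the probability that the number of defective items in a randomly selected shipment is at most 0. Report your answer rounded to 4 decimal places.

0.1469

Conditional on each supplier, P(X ≤ 0): I: 0.0608101; II: 0.38; III: 1.5551e-06.
By total probability, P(X ≤ 0) = 0.333333·0.0608101 + 0.333333·0.38 + 0.333333·1.5551e-06 = 0.146937.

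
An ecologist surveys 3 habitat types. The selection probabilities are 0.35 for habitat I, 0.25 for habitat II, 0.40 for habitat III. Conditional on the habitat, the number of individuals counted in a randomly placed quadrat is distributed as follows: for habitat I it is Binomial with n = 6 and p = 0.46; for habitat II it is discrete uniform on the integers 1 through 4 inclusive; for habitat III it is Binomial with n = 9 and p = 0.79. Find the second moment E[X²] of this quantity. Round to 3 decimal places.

25.881

For each component E[X²] = Var + (mean)², giving I: 9.108; II: 7.5; III: 52.0452.
Overall E[X²] = 0.35·9.108 + 0.25·7.5 + 0.4·52.0452 = 25.8809.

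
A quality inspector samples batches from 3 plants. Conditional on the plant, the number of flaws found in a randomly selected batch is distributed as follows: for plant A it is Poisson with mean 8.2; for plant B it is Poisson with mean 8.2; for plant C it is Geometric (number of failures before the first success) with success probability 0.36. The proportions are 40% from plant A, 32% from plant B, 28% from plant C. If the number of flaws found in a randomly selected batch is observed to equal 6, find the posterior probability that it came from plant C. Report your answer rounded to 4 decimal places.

Likelihoods P(X=6 | ·): A: 0.115967; B: 0.115967; C: 0.024739.
Posterior ∝ prior × likelihood. Numerator for C: 0.28·0.024739 = 0.00692692.
Normalizing constant: 0.4·0.115967 + 0.32·0.115967 + 0.28·0.024739 = 0.0904234.
P(C | observation) = 0.00692692 / 0.0904234 = 0.0766054.

0.0766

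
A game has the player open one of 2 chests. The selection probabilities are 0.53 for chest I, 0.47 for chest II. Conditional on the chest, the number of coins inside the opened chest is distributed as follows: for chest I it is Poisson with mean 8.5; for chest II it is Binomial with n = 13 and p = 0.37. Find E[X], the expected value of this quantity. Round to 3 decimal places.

6.766

Component means — I: 8.5; II: 4.81.
E[X] = 0.53·8.5 + 0.47·4.81 = 6.7657.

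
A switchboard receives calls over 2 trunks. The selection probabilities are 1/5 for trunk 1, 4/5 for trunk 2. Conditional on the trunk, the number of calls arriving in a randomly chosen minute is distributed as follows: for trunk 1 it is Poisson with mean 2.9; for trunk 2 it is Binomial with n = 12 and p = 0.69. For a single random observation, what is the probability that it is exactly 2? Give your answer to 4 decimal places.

0.0465

Conditional on each trunk, P(X = 2): 1: 0.231373; 2: 0.000257549.
By total probability, P(X = 2) = 0.2·0.231373 + 0.8·0.000257549 = 0.0464806.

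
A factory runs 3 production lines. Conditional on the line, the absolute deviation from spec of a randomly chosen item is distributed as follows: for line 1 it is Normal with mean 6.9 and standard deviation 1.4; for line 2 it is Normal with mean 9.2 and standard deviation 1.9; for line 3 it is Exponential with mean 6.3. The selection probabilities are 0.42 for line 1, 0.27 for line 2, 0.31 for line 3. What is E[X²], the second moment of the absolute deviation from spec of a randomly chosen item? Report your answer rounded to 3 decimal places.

69.255

For each component E[X²] = Var + (mean)², giving 1: 49.57; 2: 88.25; 3: 79.38.
Overall E[X²] = 0.42·49.57 + 0.27·88.25 + 0.31·79.38 = 69.2547.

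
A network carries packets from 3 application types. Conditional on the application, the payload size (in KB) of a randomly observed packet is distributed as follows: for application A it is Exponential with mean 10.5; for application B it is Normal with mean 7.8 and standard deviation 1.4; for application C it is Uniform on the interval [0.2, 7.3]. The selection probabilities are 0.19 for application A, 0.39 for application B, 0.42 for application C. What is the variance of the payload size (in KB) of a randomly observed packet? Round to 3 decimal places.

Per component, A: μ=10.5, E[X²]=220.5; B: μ=7.8, E[X²]=62.8; C: μ=3.75, E[X²]=18.2633.
E[X] = 0.19·10.5 + 0.39·7.8 + 0.42·3.75 = 6.612.
E[X²] = 0.19·220.5 + 0.39·62.8 + 0.42·18.2633 = 74.0576.
Var(X) = E[X²] − (E[X])² = 74.0576 − 43.7185 = 30.3391.

30.339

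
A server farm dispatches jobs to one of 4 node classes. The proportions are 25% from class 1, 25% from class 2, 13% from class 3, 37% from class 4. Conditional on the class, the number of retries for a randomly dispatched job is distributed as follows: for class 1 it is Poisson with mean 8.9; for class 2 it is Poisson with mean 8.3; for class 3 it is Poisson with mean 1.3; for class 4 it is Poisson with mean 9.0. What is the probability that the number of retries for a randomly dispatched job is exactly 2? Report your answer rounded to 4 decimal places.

0.0353

Conditional on each class, P(X = 2): 1: 0.00540168; 2: 0.00856016; 3: 0.230289; 4: 0.0049981.
By total probability, P(X = 2) = 0.25·0.00540168 + 0.25·0.00856016 + 0.13·0.230289 + 0.37·0.0049981 = 0.0352774.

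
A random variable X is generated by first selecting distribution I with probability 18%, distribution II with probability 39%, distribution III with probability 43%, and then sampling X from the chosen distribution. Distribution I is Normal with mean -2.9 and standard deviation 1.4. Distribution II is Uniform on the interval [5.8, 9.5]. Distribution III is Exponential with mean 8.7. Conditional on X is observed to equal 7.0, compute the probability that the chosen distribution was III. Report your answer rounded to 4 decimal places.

Likelihoods f(7.0 | ·): I: 3.94741e-12; II: 0.27027; III: 0.0514101.
Posterior ∝ prior × likelihood. Numerator for III: 0.43·0.0514101 = 0.0221063.
Normalizing constant: 0.18·3.94741e-12 + 0.39·0.27027 + 0.43·0.0514101 = 0.127512.
P(III | observation) = 0.0221063 / 0.127512 = 0.173367.

0.1734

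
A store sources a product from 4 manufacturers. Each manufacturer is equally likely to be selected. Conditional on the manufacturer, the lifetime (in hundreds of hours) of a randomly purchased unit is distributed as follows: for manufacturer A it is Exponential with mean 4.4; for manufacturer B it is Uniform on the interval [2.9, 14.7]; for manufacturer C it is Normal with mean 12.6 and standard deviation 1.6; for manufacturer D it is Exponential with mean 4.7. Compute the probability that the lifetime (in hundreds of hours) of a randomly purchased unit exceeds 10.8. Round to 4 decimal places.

Conditional on each manufacturer, P(X > 10.8): A: 0.0859022; B: 0.330508; C: 0.869705; D: 0.100472.
By total probability, P(X > 10.8) = 0.25·0.0859022 + 0.25·0.330508 + 0.25·0.869705 + 0.25·0.100472 = 0.346647.

0.3466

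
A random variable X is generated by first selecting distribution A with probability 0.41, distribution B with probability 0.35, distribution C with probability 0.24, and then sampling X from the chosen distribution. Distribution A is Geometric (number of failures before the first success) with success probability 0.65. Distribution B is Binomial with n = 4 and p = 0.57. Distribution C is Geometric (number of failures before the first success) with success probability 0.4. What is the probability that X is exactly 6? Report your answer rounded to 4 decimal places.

0.0050

Conditional on each component, P(X = 6): A: 0.00119487; B: 0; C: 0.0186624.
By total probability, P(X = 6) = 0.41·0.00119487 + 0.35·0 + 0.24·0.0186624 = 0.00496887.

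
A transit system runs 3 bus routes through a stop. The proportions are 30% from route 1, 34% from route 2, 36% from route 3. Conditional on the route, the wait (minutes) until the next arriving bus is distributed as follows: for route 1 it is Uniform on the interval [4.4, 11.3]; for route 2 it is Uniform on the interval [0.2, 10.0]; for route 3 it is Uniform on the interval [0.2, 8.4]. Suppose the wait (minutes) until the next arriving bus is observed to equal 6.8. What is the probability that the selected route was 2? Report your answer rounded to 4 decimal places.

0.2842

Likelihoods f(6.8 | ·): 1: 0.144928; 2: 0.102041; 3: 0.121951.
Posterior ∝ prior × likelihood. Numerator for 2: 0.34·0.102041 = 0.0346939.
Normalizing constant: 0.3·0.144928 + 0.34·0.102041 + 0.36·0.121951 = 0.122075.
P(2 | observation) = 0.0346939 / 0.122075 = 0.284202.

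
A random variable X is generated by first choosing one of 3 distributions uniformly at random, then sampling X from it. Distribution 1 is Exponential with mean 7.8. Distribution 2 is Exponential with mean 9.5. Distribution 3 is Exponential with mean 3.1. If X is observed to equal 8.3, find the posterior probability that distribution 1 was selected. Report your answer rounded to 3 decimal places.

Likelihoods f(8.3 | ·): 1: 0.0442356; 2: 0.043938; 3: 0.0221743.
Posterior ∝ prior × likelihood. Numerator for 1: 0.333333·0.0442356 = 0.0147452.
Normalizing constant: 0.333333·0.0442356 + 0.333333·0.043938 + 0.333333·0.0221743 = 0.0367826.
P(1 | observation) = 0.0147452 / 0.0367826 = 0.400874.

0.401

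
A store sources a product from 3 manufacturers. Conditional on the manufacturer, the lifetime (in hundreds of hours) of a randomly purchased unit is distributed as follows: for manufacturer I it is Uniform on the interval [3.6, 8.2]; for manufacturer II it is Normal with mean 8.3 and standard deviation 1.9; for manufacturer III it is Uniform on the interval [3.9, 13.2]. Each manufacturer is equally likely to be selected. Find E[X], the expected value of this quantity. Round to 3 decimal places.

Component means — I: 5.9; II: 8.3; III: 8.55.
E[X] = 0.333333·5.9 + 0.333333·8.3 + 0.333333·8.55 = 7.58333.

7.583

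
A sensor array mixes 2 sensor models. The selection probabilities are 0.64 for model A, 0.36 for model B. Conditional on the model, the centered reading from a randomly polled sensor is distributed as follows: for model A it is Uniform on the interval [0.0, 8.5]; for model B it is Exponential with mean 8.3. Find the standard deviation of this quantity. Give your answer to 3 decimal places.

5.695

Per component, A: μ=4.25, E[X²]=24.0833; B: μ=8.3, E[X²]=137.78.
E[X] = 0.64·4.25 + 0.36·8.3 = 5.708.
E[X²] = 0.64·24.0833 + 0.36·137.78 = 65.0141.
Var(X) = E[X²] − (E[X])² = 65.0141 − 32.5813 = 32.4329.
SD(X) = √32.4329 = 5.69499.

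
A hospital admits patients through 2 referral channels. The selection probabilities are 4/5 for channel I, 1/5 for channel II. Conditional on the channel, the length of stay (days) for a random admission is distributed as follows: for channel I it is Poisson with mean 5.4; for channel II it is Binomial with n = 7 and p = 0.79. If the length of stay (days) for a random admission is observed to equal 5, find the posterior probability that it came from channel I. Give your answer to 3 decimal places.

Likelihoods P(X=5 | ·): I: 0.172821; II: 0.284966.
Posterior ∝ prior × likelihood. Numerator for I: 0.8·0.172821 = 0.138257.
Normalizing constant: 0.8·0.172821 + 0.2·0.284966 = 0.19525.
P(I | observation) = 0.138257 / 0.19525 = 0.708102.

0.708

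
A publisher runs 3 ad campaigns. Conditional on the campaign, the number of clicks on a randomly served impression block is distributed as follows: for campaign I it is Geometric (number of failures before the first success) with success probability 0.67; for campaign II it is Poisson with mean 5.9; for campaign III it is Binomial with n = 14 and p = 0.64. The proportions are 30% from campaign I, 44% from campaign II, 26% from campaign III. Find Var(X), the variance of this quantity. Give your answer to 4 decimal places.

14.1786

Per component, I: μ=0.492537, E[X²]=0.977723; II: μ=5.9, E[X²]=40.71; III: μ=8.96, E[X²]=83.5072.
E[X] = 0.3·0.492537 + 0.44·5.9 + 0.26·8.96 = 5.07336.
E[X²] = 0.3·0.977723 + 0.44·40.71 + 0.26·83.5072 = 39.9176.
Var(X) = E[X²] − (E[X])² = 39.9176 − 25.739 = 14.1786.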